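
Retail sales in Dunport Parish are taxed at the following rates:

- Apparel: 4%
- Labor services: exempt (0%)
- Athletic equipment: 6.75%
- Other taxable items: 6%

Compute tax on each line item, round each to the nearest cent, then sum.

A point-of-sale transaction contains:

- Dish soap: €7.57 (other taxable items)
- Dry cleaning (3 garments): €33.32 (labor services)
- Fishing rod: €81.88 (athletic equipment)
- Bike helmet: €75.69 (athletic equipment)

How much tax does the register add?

€11.09

Dish soap €7.57: other taxable items → 6% → €0.45
Dry cleaning (3 garments) €33.32: labor services → 0% → €0.00
Fishing rod €81.88: athletic equipment → 6.75% → €5.53
Bike helmet €75.69: athletic equipment → 6.75% → €5.11
Total tax = €0.45 + €5.53 + €5.11 = €11.09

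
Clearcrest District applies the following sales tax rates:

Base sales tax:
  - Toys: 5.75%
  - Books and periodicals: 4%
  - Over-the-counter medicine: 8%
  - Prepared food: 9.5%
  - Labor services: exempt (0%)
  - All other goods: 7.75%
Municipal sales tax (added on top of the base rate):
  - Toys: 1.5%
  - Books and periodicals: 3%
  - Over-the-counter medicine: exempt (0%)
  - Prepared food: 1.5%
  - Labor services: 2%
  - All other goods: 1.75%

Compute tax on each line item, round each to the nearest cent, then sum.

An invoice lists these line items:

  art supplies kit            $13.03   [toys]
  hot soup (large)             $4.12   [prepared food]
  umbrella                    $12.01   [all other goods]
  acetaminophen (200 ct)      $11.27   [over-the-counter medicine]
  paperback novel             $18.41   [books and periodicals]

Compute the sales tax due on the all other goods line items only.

$1.14

Umbrella $12.01: all other goods → 7.75% + 1.75% municipal = 9.5% → $1.14
Tax on all other goods = $1.14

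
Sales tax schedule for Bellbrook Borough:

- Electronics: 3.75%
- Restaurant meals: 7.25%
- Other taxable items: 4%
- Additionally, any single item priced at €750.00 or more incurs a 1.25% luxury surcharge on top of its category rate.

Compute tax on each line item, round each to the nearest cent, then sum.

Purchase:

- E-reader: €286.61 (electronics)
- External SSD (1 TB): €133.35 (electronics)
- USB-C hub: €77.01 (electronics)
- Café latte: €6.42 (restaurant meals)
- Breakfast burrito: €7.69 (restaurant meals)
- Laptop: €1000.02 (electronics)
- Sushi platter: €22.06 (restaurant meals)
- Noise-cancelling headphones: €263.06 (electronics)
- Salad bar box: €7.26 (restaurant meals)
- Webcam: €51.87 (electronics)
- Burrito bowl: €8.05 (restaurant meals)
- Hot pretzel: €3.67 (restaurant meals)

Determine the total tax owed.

E-reader €286.61: electronics → 3.75% → €10.75
External SSD (1 TB) €133.35: electronics → 3.75% → €5.00
USB-C hub €77.01: electronics → 3.75% → €2.89
Café latte €6.42: restaurant meals → 7.25% → €0.47
Breakfast burrito €7.69: restaurant meals → 7.25% → €0.56
Laptop €1000.02: electronics → 3.75% + 1.25% surcharge = 5% → €50.00
Sushi platter €22.06: restaurant meals → 7.25% → €1.60
Noise-cancelling headphones €263.06: electronics → 3.75% → €9.86
Salad bar box €7.26: restaurant meals → 7.25% → €0.53
Webcam €51.87: electronics → 3.75% → €1.95
Burrito bowl €8.05: restaurant meals → 7.25% → €0.58
Hot pretzel €3.67: restaurant meals → 7.25% → €0.27
Total tax = €10.75 + €5.00 + €2.89 + €0.47 + €0.56 + €50.00 + €1.60 + €9.86 + €0.53 + €1.95 + €0.58 + €0.27 = €84.46

€84.46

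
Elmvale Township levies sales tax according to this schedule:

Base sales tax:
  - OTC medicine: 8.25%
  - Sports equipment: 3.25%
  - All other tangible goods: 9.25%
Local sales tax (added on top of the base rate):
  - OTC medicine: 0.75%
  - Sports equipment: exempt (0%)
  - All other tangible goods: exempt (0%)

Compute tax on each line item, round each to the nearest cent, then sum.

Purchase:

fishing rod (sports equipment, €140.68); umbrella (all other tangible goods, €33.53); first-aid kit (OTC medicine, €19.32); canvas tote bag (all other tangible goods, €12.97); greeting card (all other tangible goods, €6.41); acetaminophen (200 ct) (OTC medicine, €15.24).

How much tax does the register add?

€12.57

Fishing rod €140.68: sports equipment → 3.25% + 0% local = 3.25% → €4.57
Umbrella €33.53: all other tangible goods → 9.25% + 0% local = 9.25% → €3.10
First-aid kit €19.32: OTC medicine → 8.25% + 0.75% local = 9% → €1.74
Canvas tote bag €12.97: all other tangible goods → 9.25% + 0% local = 9.25% → €1.20
Greeting card €6.41: all other tangible goods → 9.25% + 0% local = 9.25% → €0.59
Acetaminophen (200 ct) €15.24: OTC medicine → 8.25% + 0.75% local = 9% → €1.37
Total tax = €4.57 + €3.10 + €1.74 + €1.20 + €0.59 + €1.37 = €12.57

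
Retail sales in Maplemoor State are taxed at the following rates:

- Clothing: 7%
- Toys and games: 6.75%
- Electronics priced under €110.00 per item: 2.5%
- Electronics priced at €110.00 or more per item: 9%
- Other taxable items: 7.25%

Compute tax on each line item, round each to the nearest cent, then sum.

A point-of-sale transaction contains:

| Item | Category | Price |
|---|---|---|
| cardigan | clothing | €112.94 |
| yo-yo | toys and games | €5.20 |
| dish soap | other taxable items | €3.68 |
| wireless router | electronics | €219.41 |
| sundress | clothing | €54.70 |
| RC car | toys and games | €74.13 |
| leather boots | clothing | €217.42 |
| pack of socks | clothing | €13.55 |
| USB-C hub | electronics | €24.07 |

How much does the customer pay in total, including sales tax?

€778.98

Cardigan €112.94: clothing → 7% → €7.91
Yo-yo €5.20: toys and games → 6.75% → €0.35
Dish soap €3.68: other taxable items → 7.25% → €0.27
Wireless router €219.41: electronics, €110.00 or more → 9% → €19.75
Sundress €54.70: clothing → 7% → €3.83
RC car €74.13: toys and games → 6.75% → €5.00
Leather boots €217.42: clothing → 7% → €15.22
Pack of socks €13.55: clothing → 7% → €0.95
USB-C hub €24.07: electronics, under €110.00 → 2.5% → €0.60
Subtotal = €725.10; tax = €53.88; total due = €778.98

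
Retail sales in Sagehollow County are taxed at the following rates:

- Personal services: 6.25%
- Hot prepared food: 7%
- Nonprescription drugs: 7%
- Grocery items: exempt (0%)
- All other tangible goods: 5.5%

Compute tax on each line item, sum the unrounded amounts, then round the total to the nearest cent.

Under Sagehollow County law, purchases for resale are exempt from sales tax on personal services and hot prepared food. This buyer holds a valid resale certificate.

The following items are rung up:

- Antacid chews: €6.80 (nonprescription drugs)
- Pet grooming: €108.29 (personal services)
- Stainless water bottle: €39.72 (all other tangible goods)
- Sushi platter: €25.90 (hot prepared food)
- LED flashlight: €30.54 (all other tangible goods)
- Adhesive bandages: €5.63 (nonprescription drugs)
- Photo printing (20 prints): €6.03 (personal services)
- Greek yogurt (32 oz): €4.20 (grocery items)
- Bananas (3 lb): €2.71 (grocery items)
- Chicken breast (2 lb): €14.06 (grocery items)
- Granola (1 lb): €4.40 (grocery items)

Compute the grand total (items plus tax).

Antacid chews €6.80: nonprescription drugs → 7% → €0.476
Pet grooming €108.29: personal services, buyer-exempt → 0% → €0.00
Stainless water bottle €39.72: all other tangible goods → 5.5% → €2.1846
Sushi platter €25.90: hot prepared food, buyer-exempt → 0% → €0.00
LED flashlight €30.54: all other tangible goods → 5.5% → €1.6797
Adhesive bandages €5.63: nonprescription drugs → 7% → €0.3941
Photo printing (20 prints) €6.03: personal services, buyer-exempt → 0% → €0.00
Greek yogurt (32 oz) €4.20: grocery items → 0% → €0.00
Bananas (3 lb) €2.71: grocery items → 0% → €0.00
Chicken breast (2 lb) €14.06: grocery items → 0% → €0.00
Granola (1 lb) €4.40: grocery items → 0% → €0.00
Subtotal = €248.28; unrounded tax = €4.7344 → €4.73; total due = €253.01

€253.01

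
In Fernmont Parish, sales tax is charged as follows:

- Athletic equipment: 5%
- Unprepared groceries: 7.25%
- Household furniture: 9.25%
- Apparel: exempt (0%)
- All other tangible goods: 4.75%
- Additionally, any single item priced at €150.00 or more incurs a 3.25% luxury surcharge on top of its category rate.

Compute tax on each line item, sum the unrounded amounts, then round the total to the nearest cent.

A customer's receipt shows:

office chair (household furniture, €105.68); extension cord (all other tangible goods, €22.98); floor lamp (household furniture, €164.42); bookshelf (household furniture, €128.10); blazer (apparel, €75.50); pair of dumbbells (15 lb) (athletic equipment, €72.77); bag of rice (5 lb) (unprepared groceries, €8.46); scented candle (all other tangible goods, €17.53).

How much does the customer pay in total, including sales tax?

Office chair €105.68: household furniture → 9.25% → €9.7754
Extension cord €22.98: all other tangible goods → 4.75% → €1.09155
Floor lamp €164.42: household furniture → 9.25% + 3.25% surcharge = 12.5% → €20.5525
Bookshelf €128.10: household furniture → 9.25% → €11.84925
Blazer €75.50: apparel → 0% → €0.00
Pair of dumbbells (15 lb) €72.77: athletic equipment → 5% → €3.6385
Bag of rice (5 lb) €8.46: unprepared groceries → 7.25% → €0.61335
Scented candle €17.53: all other tangible goods → 4.75% → €0.832675
Subtotal = €595.44; unrounded tax = €48.353225 → €48.35; total due = €643.79

€643.79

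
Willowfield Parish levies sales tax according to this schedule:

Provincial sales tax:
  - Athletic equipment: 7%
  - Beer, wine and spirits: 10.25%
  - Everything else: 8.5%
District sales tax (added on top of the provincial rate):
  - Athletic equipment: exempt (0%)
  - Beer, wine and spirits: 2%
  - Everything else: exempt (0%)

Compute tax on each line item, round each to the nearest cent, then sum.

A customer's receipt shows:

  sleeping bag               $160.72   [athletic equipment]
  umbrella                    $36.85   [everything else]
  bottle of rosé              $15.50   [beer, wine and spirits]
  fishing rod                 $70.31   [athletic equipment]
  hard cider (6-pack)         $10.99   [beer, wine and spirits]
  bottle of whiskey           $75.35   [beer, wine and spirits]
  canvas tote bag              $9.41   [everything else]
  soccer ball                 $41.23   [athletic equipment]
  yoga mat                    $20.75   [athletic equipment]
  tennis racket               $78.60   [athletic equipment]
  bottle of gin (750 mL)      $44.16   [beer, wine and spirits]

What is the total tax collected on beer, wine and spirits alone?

Bottle of rosé $15.50: beer, wine and spirits → 10.25% + 2% district = 12.25% → $1.90
Hard cider (6-pack) $10.99: beer, wine and spirits → 10.25% + 2% district = 12.25% → $1.35
Bottle of whiskey $75.35: beer, wine and spirits → 10.25% + 2% district = 12.25% → $9.23
Bottle of gin (750 mL) $44.16: beer, wine and spirits → 10.25% + 2% district = 12.25% → $5.41
Tax on beer, wine and spirits = $1.90 + $1.35 + $9.23 + $5.41 = $17.89

$17.89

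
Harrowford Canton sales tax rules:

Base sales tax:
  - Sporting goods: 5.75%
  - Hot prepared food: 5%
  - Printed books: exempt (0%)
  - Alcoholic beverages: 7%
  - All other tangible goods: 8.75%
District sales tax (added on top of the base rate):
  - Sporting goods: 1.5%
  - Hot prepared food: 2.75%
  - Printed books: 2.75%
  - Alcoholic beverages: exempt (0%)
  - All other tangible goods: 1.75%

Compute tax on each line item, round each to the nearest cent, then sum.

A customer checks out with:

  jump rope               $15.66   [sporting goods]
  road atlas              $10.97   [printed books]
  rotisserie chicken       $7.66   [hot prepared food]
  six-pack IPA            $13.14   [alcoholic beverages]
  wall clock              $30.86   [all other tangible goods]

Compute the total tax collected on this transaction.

Jump rope $15.66: sporting goods → 5.75% + 1.5% district = 7.25% → $1.14
Road atlas $10.97: printed books → 0% + 2.75% district = 2.75% → $0.30
Rotisserie chicken $7.66: hot prepared food → 5% + 2.75% district = 7.75% → $0.59
Six-pack IPA $13.14: alcoholic beverages → 7% + 0% district = 7% → $0.92
Wall clock $30.86: all other tangible goods → 8.75% + 1.75% district = 10.5% → $3.24
Total tax = $1.14 + $0.30 + $0.59 + $0.92 + $3.24 = $6.19

$6.19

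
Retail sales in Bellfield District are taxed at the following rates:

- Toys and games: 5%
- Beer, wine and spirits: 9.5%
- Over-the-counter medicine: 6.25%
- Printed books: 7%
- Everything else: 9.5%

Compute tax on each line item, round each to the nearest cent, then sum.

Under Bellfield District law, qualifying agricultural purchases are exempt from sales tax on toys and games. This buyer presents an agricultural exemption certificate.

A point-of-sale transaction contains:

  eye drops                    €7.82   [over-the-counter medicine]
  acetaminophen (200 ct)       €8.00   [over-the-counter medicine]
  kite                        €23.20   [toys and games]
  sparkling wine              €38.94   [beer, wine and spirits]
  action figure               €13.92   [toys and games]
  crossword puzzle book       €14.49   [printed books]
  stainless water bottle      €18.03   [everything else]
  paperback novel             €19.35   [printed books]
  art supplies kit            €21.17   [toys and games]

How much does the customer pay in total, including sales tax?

Eye drops €7.82: over-the-counter medicine → 6.25% → €0.49
Acetaminophen (200 ct) €8.00: over-the-counter medicine → 6.25% → €0.50
Kite €23.20: toys and games, buyer-exempt → 0% → €0.00
Sparkling wine €38.94: beer, wine and spirits → 9.5% → €3.70
Action figure €13.92: toys and games, buyer-exempt → 0% → €0.00
Crossword puzzle book €14.49: printed books → 7% → €1.01
Stainless water bottle €18.03: everything else → 9.5% → €1.71
Paperback novel €19.35: printed books → 7% → €1.35
Art supplies kit €21.17: toys and games, buyer-exempt → 0% → €0.00
Subtotal = €164.92; tax = €8.76; total due = €173.68

€173.68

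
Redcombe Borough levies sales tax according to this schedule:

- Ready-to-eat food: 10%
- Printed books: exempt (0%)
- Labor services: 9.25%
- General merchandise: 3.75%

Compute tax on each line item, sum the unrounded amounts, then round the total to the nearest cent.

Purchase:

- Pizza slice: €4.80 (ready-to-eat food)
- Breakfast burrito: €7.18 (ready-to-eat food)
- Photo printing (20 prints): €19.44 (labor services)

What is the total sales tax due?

€3.00

Pizza slice €4.80: ready-to-eat food → 10% → €0.48
Breakfast burrito €7.18: ready-to-eat food → 10% → €0.718
Photo printing (20 prints) €19.44: labor services → 9.25% → €1.7982
Unrounded tax sum = €2.9962 → €3.00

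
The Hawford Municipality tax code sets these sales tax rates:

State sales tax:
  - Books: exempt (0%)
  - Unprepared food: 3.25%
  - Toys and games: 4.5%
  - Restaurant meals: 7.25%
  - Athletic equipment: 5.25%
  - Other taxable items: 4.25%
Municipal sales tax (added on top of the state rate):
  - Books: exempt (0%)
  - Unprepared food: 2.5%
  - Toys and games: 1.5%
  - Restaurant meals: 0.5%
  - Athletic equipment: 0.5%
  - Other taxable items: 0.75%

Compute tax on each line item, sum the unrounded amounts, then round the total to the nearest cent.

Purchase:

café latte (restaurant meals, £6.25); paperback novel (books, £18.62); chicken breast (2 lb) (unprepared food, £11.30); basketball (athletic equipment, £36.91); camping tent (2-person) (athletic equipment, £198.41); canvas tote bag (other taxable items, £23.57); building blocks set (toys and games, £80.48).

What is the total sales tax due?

£20.67

Café latte £6.25: restaurant meals → 7.25% + 0.5% municipal = 7.75% → £0.484375
Paperback novel £18.62: books → 0% + 0% municipal = 0% → £0.00
Chicken breast (2 lb) £11.30: unprepared food → 3.25% + 2.5% municipal = 5.75% → £0.64975
Basketball £36.91: athletic equipment → 5.25% + 0.5% municipal = 5.75% → £2.122325
Camping tent (2-person) £198.41: athletic equipment → 5.25% + 0.5% municipal = 5.75% → £11.408575
Canvas tote bag £23.57: other taxable items → 4.25% + 0.75% municipal = 5% → £1.1785
Building blocks set £80.48: toys and games → 4.5% + 1.5% municipal = 6% → £4.8288
Unrounded tax sum = £20.672325 → £20.67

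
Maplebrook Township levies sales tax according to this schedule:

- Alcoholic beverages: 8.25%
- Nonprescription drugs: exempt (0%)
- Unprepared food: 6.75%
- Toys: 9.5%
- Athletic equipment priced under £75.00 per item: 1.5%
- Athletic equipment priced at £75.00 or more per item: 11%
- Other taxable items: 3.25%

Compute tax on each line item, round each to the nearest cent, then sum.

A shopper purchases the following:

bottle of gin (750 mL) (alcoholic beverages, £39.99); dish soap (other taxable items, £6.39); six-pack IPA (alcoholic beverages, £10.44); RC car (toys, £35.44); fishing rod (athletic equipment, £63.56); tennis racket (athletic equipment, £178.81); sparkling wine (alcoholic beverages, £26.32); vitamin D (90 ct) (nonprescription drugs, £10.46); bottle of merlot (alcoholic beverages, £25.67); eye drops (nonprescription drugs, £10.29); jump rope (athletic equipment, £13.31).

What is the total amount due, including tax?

£453.53

Bottle of gin (750 mL) £39.99: alcoholic beverages → 8.25% → £3.30
Dish soap £6.39: other taxable items → 3.25% → £0.21
Six-pack IPA £10.44: alcoholic beverages → 8.25% → £0.86
RC car £35.44: toys → 9.5% → £3.37
Fishing rod £63.56: athletic equipment, under £75.00 → 1.5% → £0.95
Tennis racket £178.81: athletic equipment, £75.00 or more → 11% → £19.67
Sparkling wine £26.32: alcoholic beverages → 8.25% → £2.17
Vitamin D (90 ct) £10.46: nonprescription drugs → 0% → £0.00
Bottle of merlot £25.67: alcoholic beverages → 8.25% → £2.12
Eye drops £10.29: nonprescription drugs → 0% → £0.00
Jump rope £13.31: athletic equipment, under £75.00 → 1.5% → £0.20
Subtotal = £420.68; tax = £32.85; total due = £453.53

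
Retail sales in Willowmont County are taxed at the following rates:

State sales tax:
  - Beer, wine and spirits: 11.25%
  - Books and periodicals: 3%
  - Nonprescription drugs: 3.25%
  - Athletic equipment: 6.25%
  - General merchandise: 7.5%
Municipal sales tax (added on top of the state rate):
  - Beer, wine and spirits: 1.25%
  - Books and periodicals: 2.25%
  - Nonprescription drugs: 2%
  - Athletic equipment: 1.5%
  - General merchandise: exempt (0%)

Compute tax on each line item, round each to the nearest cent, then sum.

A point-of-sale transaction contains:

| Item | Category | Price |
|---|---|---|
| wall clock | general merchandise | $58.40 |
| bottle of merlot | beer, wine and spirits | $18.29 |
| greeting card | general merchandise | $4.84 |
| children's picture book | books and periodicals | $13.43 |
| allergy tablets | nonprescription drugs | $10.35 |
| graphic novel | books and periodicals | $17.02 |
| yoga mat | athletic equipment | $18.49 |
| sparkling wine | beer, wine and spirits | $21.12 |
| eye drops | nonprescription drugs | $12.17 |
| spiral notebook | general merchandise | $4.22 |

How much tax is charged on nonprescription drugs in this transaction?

$1.18

Allergy tablets $10.35: nonprescription drugs → 3.25% + 2% municipal = 5.25% → $0.54
Eye drops $12.17: nonprescription drugs → 3.25% + 2% municipal = 5.25% → $0.64
Tax on nonprescription drugs = $0.54 + $0.64 = $1.18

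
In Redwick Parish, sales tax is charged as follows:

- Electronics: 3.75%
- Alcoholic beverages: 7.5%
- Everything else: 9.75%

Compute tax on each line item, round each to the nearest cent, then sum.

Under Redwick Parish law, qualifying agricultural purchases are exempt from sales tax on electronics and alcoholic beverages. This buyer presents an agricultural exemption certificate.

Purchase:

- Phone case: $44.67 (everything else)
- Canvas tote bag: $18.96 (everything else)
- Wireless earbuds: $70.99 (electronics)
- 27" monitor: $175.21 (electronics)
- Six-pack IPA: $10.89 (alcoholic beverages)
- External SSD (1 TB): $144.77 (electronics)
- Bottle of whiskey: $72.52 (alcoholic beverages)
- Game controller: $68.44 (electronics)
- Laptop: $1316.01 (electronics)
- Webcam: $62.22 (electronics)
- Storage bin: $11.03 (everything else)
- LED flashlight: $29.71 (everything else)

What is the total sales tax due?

Phone case $44.67: everything else → 9.75% → $4.36
Canvas tote bag $18.96: everything else → 9.75% → $1.85
Wireless earbuds $70.99: electronics, buyer-exempt → 0% → $0.00
27" monitor $175.21: electronics, buyer-exempt → 0% → $0.00
Six-pack IPA $10.89: alcoholic beverages, buyer-exempt → 0% → $0.00
External SSD (1 TB) $144.77: electronics, buyer-exempt → 0% → $0.00
Bottle of whiskey $72.52: alcoholic beverages, buyer-exempt → 0% → $0.00
Game controller $68.44: electronics, buyer-exempt → 0% → $0.00
Laptop $1316.01: electronics, buyer-exempt → 0% → $0.00
Webcam $62.22: electronics, buyer-exempt → 0% → $0.00
Storage bin $11.03: everything else → 9.75% → $1.08
LED flashlight $29.71: everything else → 9.75% → $2.90
Total tax = $4.36 + $1.85 + $1.08 + $2.90 = $10.19

$10.19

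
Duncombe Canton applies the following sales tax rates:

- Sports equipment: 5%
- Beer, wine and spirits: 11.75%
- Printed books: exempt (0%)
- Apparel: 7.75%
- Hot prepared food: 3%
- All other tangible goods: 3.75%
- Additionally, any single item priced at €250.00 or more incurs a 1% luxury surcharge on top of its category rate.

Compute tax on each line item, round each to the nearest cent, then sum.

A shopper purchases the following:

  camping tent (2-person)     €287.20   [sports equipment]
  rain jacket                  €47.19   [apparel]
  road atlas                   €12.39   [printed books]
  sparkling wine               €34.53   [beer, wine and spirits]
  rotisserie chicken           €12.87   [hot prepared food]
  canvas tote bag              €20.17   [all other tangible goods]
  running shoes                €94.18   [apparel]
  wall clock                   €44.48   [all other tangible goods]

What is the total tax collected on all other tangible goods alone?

€2.43

Canvas tote bag €20.17: all other tangible goods → 3.75% → €0.76
Wall clock €44.48: all other tangible goods → 3.75% → €1.67
Tax on all other tangible goods = €0.76 + €1.67 = €2.43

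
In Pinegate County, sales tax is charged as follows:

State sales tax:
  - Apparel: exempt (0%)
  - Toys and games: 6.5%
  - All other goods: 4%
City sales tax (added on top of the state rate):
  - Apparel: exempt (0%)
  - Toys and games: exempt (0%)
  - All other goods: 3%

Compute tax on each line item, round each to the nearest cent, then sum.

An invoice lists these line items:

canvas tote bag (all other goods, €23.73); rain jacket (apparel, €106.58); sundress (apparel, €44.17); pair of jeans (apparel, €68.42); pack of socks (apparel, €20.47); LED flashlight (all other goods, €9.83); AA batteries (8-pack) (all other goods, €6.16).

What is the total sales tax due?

Canvas tote bag €23.73: all other goods → 4% + 3% city = 7% → €1.66
Rain jacket €106.58: apparel → 0% + 0% city = 0% → €0.00
Sundress €44.17: apparel → 0% + 0% city = 0% → €0.00
Pair of jeans €68.42: apparel → 0% + 0% city = 0% → €0.00
Pack of socks €20.47: apparel → 0% + 0% city = 0% → €0.00
LED flashlight €9.83: all other goods → 4% + 3% city = 7% → €0.69
AA batteries (8-pack) €6.16: all other goods → 4% + 3% city = 7% → €0.43
Total tax = €1.66 + €0.69 + €0.43 = €2.78

€2.78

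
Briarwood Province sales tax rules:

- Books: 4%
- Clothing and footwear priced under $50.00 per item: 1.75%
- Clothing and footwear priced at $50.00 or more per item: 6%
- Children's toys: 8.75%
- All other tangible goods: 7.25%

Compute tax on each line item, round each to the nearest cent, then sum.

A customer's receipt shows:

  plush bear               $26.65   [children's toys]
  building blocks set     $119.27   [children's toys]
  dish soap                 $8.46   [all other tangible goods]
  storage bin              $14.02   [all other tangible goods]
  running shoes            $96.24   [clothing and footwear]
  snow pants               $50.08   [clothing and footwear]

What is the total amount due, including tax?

$337.89

Plush bear $26.65: children's toys → 8.75% → $2.33
Building blocks set $119.27: children's toys → 8.75% → $10.44
Dish soap $8.46: all other tangible goods → 7.25% → $0.61
Storage bin $14.02: all other tangible goods → 7.25% → $1.02
Running shoes $96.24: clothing and footwear, $50.00 or more → 6% → $5.77
Snow pants $50.08: clothing and footwear, $50.00 or more → 6% → $3.00
Subtotal = $314.72; tax = $23.17; total due = $337.89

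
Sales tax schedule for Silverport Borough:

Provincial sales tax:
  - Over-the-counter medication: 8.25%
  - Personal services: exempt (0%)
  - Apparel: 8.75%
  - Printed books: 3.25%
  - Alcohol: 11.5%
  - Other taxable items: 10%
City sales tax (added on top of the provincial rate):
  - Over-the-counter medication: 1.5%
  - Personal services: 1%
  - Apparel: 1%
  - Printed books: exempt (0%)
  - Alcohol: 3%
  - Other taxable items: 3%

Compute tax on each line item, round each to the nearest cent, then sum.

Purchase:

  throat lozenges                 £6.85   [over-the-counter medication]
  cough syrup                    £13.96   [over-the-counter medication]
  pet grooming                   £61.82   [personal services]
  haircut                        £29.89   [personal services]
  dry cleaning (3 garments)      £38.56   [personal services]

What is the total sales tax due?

Throat lozenges £6.85: over-the-counter medication → 8.25% + 1.5% city = 9.75% → £0.67
Cough syrup £13.96: over-the-counter medication → 8.25% + 1.5% city = 9.75% → £1.36
Pet grooming £61.82: personal services → 0% + 1% city = 1% → £0.62
Haircut £29.89: personal services → 0% + 1% city = 1% → £0.30
Dry cleaning (3 garments) £38.56: personal services → 0% + 1% city = 1% → £0.39
Total tax = £0.67 + £1.36 + £0.62 + £0.30 + £0.39 = £3.34

£3.34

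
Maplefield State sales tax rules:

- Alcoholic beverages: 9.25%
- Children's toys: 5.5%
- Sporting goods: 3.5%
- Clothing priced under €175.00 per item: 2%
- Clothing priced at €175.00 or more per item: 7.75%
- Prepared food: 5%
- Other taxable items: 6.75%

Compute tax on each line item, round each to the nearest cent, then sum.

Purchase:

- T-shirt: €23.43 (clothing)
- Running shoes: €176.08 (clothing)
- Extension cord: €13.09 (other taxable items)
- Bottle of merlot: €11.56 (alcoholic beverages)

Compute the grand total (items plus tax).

€240.23

T-shirt €23.43: clothing, under €175.00 → 2% → €0.47
Running shoes €176.08: clothing, €175.00 or more → 7.75% → €13.65
Extension cord €13.09: other taxable items → 6.75% → €0.88
Bottle of merlot €11.56: alcoholic beverages → 9.25% → €1.07
Subtotal = €224.16; tax = €16.07; total due = €240.23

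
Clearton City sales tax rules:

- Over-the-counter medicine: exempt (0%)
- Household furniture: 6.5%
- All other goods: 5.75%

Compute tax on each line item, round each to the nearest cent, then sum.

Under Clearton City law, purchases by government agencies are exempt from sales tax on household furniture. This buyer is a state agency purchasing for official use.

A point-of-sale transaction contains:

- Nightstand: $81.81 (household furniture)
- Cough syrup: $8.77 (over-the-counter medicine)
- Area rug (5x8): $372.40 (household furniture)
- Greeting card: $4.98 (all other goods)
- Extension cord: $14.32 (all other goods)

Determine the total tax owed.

Nightstand $81.81: household furniture, buyer-exempt → 0% → $0.00
Cough syrup $8.77: over-the-counter medicine → 0% → $0.00
Area rug (5x8) $372.40: household furniture, buyer-exempt → 0% → $0.00
Greeting card $4.98: all other goods → 5.75% → $0.29
Extension cord $14.32: all other goods → 5.75% → $0.82
Total tax = $0.29 + $0.82 = $1.11

$1.11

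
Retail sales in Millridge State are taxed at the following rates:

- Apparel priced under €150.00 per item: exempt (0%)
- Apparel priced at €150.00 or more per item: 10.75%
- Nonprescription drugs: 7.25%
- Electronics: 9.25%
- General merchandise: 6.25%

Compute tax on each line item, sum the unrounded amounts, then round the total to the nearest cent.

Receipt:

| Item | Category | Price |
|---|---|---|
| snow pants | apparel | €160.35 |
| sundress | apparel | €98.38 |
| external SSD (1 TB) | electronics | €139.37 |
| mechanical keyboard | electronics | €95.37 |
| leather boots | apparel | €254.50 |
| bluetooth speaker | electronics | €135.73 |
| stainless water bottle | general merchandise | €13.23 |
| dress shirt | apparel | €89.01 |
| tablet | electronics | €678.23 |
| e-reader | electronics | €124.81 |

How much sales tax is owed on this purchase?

Snow pants €160.35: apparel, €150.00 or more → 10.75% → €17.237625
Sundress €98.38: apparel, under €150.00 → 0% → €0.00
External SSD (1 TB) €139.37: electronics → 9.25% → €12.891725
Mechanical keyboard €95.37: electronics → 9.25% → €8.821725
Leather boots €254.50: apparel, €150.00 or more → 10.75% → €27.35875
Bluetooth speaker €135.73: electronics → 9.25% → €12.555025
Stainless water bottle €13.23: general merchandise → 6.25% → €0.826875
Dress shirt €89.01: apparel, under €150.00 → 0% → €0.00
Tablet €678.23: electronics → 9.25% → €62.736275
E-reader €124.81: electronics → 9.25% → €11.544925
Unrounded tax sum = €153.972925 → €153.97

€153.97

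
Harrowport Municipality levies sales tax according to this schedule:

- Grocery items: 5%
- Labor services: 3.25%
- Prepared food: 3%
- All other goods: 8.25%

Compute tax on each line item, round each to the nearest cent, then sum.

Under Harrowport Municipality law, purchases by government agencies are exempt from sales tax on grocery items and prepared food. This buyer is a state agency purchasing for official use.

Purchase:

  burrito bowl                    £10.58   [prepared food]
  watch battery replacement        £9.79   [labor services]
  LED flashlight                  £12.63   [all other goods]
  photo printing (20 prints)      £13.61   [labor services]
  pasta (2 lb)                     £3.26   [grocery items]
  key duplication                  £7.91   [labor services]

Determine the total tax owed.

£2.06

Burrito bowl £10.58: prepared food, buyer-exempt → 0% → £0.00
Watch battery replacement £9.79: labor services → 3.25% → £0.32
LED flashlight £12.63: all other goods → 8.25% → £1.04
Photo printing (20 prints) £13.61: labor services → 3.25% → £0.44
Pasta (2 lb) £3.26: grocery items, buyer-exempt → 0% → £0.00
Key duplication £7.91: labor services → 3.25% → £0.26
Total tax = £0.32 + £1.04 + £0.44 + £0.26 = £2.06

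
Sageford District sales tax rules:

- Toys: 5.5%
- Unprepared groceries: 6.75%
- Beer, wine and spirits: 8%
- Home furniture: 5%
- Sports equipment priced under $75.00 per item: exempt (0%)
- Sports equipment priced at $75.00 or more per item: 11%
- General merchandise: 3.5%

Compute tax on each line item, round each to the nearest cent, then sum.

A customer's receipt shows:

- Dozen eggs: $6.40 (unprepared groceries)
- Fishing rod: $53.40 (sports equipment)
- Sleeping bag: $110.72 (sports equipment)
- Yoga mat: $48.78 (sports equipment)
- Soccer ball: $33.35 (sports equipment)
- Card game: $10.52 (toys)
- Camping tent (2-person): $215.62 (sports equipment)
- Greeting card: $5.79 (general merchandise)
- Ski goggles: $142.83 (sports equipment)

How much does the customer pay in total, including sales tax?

Dozen eggs $6.40: unprepared groceries → 6.75% → $0.43
Fishing rod $53.40: sports equipment, under $75.00 → 0% → $0.00
Sleeping bag $110.72: sports equipment, $75.00 or more → 11% → $12.18
Yoga mat $48.78: sports equipment, under $75.00 → 0% → $0.00
Soccer ball $33.35: sports equipment, under $75.00 → 0% → $0.00
Card game $10.52: toys → 5.5% → $0.58
Camping tent (2-person) $215.62: sports equipment, $75.00 or more → 11% → $23.72
Greeting card $5.79: general merchandise → 3.5% → $0.20
Ski goggles $142.83: sports equipment, $75.00 or more → 11% → $15.71
Subtotal = $627.41; tax = $52.82; total due = $680.23

$680.23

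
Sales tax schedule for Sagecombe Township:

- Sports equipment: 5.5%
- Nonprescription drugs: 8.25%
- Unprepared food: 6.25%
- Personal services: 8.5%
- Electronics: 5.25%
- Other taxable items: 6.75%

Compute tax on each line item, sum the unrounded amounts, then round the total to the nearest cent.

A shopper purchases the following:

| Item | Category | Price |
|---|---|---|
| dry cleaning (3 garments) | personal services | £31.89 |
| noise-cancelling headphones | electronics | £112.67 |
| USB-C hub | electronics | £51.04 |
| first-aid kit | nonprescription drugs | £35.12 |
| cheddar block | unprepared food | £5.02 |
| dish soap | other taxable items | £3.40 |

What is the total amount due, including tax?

£253.89

Dry cleaning (3 garments) £31.89: personal services → 8.5% → £2.71065
Noise-cancelling headphones £112.67: electronics → 5.25% → £5.915175
USB-C hub £51.04: electronics → 5.25% → £2.6796
First-aid kit £35.12: nonprescription drugs → 8.25% → £2.8974
Cheddar block £5.02: unprepared food → 6.25% → £0.31375
Dish soap £3.40: other taxable items → 6.75% → £0.2295
Subtotal = £239.14; unrounded tax = £14.746075 → £14.75; total due = £253.89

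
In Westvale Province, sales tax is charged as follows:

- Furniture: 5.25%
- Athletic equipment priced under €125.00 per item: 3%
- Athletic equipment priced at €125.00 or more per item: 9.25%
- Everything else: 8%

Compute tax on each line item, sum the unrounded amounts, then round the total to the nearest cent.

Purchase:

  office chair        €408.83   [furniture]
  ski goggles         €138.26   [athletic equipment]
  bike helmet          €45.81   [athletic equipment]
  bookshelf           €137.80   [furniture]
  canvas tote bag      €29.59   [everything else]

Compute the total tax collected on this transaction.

Office chair €408.83: furniture → 5.25% → €21.463575
Ski goggles €138.26: athletic equipment, €125.00 or more → 9.25% → €12.78905
Bike helmet €45.81: athletic equipment, under €125.00 → 3% → €1.3743
Bookshelf €137.80: furniture → 5.25% → €7.2345
Canvas tote bag €29.59: everything else → 8% → €2.3672
Unrounded tax sum = €45.228625 → €45.23

€45.23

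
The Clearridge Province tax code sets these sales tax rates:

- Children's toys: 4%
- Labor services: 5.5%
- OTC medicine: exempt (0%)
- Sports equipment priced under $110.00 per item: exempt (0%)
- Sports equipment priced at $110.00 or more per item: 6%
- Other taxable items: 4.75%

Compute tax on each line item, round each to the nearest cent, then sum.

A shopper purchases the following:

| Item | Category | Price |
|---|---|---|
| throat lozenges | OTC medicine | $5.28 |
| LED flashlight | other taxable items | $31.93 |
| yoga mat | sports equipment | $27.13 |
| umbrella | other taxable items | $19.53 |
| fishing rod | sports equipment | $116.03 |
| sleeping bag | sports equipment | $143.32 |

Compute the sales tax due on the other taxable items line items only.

$2.45

LED flashlight $31.93: other taxable items → 4.75% → $1.52
Umbrella $19.53: other taxable items → 4.75% → $0.93
Tax on other taxable items = $1.52 + $0.93 = $2.45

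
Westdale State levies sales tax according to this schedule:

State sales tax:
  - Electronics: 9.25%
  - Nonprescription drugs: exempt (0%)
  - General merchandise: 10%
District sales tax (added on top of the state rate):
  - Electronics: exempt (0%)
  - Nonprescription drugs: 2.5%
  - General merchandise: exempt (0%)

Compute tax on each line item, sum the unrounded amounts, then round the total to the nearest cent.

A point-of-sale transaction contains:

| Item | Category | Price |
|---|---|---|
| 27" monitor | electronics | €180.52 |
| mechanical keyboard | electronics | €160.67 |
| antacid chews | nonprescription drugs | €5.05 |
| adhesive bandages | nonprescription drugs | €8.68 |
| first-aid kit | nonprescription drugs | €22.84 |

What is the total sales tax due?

27" monitor €180.52: electronics → 9.25% + 0% district = 9.25% → €16.6981
Mechanical keyboard €160.67: electronics → 9.25% + 0% district = 9.25% → €14.861975
Antacid chews €5.05: nonprescription drugs → 0% + 2.5% district = 2.5% → €0.12625
Adhesive bandages €8.68: nonprescription drugs → 0% + 2.5% district = 2.5% → €0.217
First-aid kit €22.84: nonprescription drugs → 0% + 2.5% district = 2.5% → €0.571
Unrounded tax sum = €32.474325 → €32.47

€32.47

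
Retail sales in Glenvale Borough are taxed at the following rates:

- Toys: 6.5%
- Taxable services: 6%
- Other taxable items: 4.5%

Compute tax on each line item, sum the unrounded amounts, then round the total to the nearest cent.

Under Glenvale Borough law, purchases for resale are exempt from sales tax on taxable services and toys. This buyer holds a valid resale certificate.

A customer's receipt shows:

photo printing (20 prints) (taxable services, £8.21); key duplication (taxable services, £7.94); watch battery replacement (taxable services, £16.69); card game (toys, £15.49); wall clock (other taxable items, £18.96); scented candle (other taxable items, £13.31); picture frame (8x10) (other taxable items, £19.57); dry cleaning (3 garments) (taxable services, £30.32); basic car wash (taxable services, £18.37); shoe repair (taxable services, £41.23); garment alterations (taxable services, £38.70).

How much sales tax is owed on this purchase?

£2.33

Photo printing (20 prints) £8.21: taxable services, buyer-exempt → 0% → £0.00
Key duplication £7.94: taxable services, buyer-exempt → 0% → £0.00
Watch battery replacement £16.69: taxable services, buyer-exempt → 0% → £0.00
Card game £15.49: toys, buyer-exempt → 0% → £0.00
Wall clock £18.96: other taxable items → 4.5% → £0.8532
Scented candle £13.31: other taxable items → 4.5% → £0.59895
Picture frame (8x10) £19.57: other taxable items → 4.5% → £0.88065
Dry cleaning (3 garments) £30.32: taxable services, buyer-exempt → 0% → £0.00
Basic car wash £18.37: taxable services, buyer-exempt → 0% → £0.00
Shoe repair £41.23: taxable services, buyer-exempt → 0% → £0.00
Garment alterations £38.70: taxable services, buyer-exempt → 0% → £0.00
Unrounded tax sum = £2.3328 → £2.33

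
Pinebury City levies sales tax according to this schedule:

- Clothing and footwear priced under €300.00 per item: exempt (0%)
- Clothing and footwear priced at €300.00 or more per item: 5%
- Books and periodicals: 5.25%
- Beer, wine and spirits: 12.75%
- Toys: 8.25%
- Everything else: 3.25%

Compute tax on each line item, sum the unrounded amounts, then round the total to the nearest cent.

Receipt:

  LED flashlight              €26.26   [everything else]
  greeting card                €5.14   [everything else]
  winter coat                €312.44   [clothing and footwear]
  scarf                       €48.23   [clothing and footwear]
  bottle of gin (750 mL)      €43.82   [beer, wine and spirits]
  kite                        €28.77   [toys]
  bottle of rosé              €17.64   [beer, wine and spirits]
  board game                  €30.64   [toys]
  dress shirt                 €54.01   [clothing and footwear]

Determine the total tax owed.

€29.38

LED flashlight €26.26: everything else → 3.25% → €0.85345
Greeting card €5.14: everything else → 3.25% → €0.16705
Winter coat €312.44: clothing and footwear, €300.00 or more → 5% → €15.622
Scarf €48.23: clothing and footwear, under €300.00 → 0% → €0.00
Bottle of gin (750 mL) €43.82: beer, wine and spirits → 12.75% → €5.58705
Kite €28.77: toys → 8.25% → €2.373525
Bottle of rosé €17.64: beer, wine and spirits → 12.75% → €2.2491
Board game €30.64: toys → 8.25% → €2.5278
Dress shirt €54.01: clothing and footwear, under €300.00 → 0% → €0.00
Unrounded tax sum = €29.379975 → €29.38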